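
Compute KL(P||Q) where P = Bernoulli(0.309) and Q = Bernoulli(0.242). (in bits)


KL = p*log2(p/q) + (1-p)*log2((1-p)/(1-q)) = 0.309*log2(0.309/0.242) + 0.691*log2(0.691/0.758) = 0.0167

0.0167 bits


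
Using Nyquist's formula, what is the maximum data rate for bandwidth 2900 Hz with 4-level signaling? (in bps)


Rate = 2 * B * log2(M) = 2 * 2900 * 2.0 = 11600.0

11600.0 bps


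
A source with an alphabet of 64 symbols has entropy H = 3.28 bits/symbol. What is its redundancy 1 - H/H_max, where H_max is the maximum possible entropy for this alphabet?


H_max = log2(K) = log2(64) = 6.0 bits/symbol. Redundancy = 1 - H/H_max = 1 - 3.28/6.0 = 1 - 0.5467 = 0.4533

0.4533


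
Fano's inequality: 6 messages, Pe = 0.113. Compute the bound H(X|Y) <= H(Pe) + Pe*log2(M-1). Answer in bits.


H(Pe) = -Pe*log2(Pe) - (1-Pe)*log2(1-Pe) = -0.113*log2(0.113) - 0.887*log2(0.887) = 0.355453 + 0.153446 = 0.5089. Pe*log2(M-1) = 0.113*log2(5) = 0.262378. Bound = H(Pe) + Pe*log2(M-1) = 0.355453 + 0.153446 + 0.262378 = 0.7713

0.7713 bits


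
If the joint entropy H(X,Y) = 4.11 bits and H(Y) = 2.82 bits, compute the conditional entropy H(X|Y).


H(X|Y) = H(X,Y) - H(Y) = 4.11 - 2.82 = 1.29

1.29 bits


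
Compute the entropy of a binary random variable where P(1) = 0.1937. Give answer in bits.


H = -p*log2(p) - (1-p)*log2(1-p). -0.1937*log2(0.1937) = 0.458702; -0.8063*log2(0.8063) = 0.250446. H = 0.458702 + 0.250446 = 0.7091

0.7091 bits


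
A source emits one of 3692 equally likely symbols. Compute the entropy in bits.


H = log2(n) = log2(3692) = 11.8502

11.8502 bits


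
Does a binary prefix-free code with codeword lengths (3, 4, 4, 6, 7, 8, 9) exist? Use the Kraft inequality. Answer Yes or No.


Kraft sum = sum(2^(-l_i)) = 0.2793, need <= 1. Result: satisfied (a binary prefix-free code with these lengths exists)

Yes


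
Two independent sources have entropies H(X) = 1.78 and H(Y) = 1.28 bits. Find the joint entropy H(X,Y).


For independent variables, H(X,Y) = H(X) + H(Y) = 1.78 + 1.28 = 3.06

3.06 bits


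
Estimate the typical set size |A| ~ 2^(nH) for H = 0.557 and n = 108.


log2|A_typical| = nH = 108 * 0.557 = 60.156, so |A_typical| ~ 2^60.156 = 1.285e+18

1.285e+18


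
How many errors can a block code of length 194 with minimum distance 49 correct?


Correction capability = floor((d-1)/2) = floor((49-1)/2) = 24

24 errors


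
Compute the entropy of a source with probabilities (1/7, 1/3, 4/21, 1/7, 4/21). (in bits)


H = -sum(p_i * log2(p_i)). Terms: -(1/7)*log2(1/7) = 0.401051; -(1/3)*log2(1/3) = 0.528321; -(4/21)*log2(4/21) = 0.455680; -(1/7)*log2(1/7) = 0.401051; -(4/21)*log2(4/21) = 0.455680. H = 0.401051 + 0.528321 + 0.455680 + 0.401051 + 0.455680 = 2.2418

2.2418 bits


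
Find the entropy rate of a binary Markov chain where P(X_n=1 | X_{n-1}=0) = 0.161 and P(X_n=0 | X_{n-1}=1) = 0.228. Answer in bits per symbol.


Stationary distribution: pi_0 = p10/(p01+p10) = 0.5861, pi_1 = 0.4139. Entropy rate H' = pi_0*H(p01) + pi_1*H(p10) = 0.5861*0.6367 + 0.4139*0.7745 = 0.6937

0.6937 bits/symbol


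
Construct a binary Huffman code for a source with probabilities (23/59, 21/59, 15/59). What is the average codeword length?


Huffman construction (repeatedly merge the two least-probable nodes; each merge adds 1 bit to every symbol beneath it): 15/59 + 21/59 = 36/59; 23/59 + 36/59 = 1. Resulting codeword lengths (in the order the probabilities were given): (1, 2, 2). L_avg = sum(p_i * l_i) = 23/59*1 + 21/59*2 + 15/59*2 = 95/59 = 1.6102

1.6102 bits


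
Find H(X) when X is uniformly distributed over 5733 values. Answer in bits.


H = log2(n) = log2(5733) = 12.4851

12.4851 bits


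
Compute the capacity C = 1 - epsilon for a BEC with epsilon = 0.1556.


C = 1 - epsilon = 1 - 0.1556 = 0.8444

0.8444 bits


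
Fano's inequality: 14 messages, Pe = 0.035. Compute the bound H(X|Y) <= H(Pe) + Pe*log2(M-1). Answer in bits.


H(Pe) = -Pe*log2(Pe) - (1-Pe)*log2(1-Pe) = -0.035*log2(0.035) - 0.965*log2(0.965) = 0.169278 + 0.049600 = 0.2189. Pe*log2(M-1) = 0.035*log2(13) = 0.129515. Bound = H(Pe) + Pe*log2(M-1) = 0.169278 + 0.049600 + 0.129515 = 0.3484

0.3484 bits


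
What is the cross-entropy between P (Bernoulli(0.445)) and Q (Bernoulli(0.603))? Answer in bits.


H(P,Q) = -p*log2(q) - (1-p)*log2(1-q). -0.445*log2(0.603) = 0.324748; -0.555*log2(0.397) = 0.739698. H(P,Q) = 0.324748 + 0.739698 = 1.0644

1.0644 bits


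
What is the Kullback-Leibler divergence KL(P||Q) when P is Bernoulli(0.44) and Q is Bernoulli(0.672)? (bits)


KL = p*log2(p/q) + (1-p)*log2((1-p)/(1-q)) = 0.44*log2(0.44/0.672) + 0.56*log2(0.56/0.328) = 0.1633

0.1633 bits


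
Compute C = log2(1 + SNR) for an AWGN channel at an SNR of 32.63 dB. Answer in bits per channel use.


SNR_linear = 10^(32.63/10) = 1832.3144; C = log2(1 + SNR_linear) = log2(1 + 1832.3144) = 10.8402

10.8402 bits/channel use


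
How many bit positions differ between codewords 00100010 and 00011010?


Count differing positions: . . ^ ^ ^ . . . = 3 differences

3


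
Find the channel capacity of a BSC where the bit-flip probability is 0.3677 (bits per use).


H(p) = -p*log2(p) - (1-p)*log2(1-p) = -0.3677*log2(0.3677) - 0.6323*log2(0.6323) = 0.530738 + 0.418152 = 0.9489. C = 1 - H(p) = 1 - 0.9489 = 0.0511

0.0511 bits


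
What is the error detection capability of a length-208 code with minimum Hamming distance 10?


Detection capability = d_min - 1 = 10 - 1 = 9

9 errors


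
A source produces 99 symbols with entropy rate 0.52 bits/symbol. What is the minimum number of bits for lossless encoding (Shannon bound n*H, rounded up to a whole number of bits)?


Minimum bits >= n * H = 99 * 0.52 = 51.48, rounded up to a whole number of bits = 52

52 bits


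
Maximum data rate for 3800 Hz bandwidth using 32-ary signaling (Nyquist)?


Rate = 2 * B * log2(M) = 2 * 3800 * 5.0 = 38000.0

38000.0 bps


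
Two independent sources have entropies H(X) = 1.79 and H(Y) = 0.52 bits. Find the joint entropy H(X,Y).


For independent variables, H(X,Y) = H(X) + H(Y) = 1.79 + 0.52 = 2.31

2.31 bits


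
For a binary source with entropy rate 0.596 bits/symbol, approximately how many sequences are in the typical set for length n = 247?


log2|A_typical| = nH = 247 * 0.596 = 147.212, so |A_typical| ~ 2^147.212 = 2.066e+44

2.066e+44


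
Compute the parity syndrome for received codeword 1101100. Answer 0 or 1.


Syndrome = XOR of all bits = 1 XOR 1 XOR 0 XOR 1 XOR 1 XOR 0 XOR 0 = 0

0


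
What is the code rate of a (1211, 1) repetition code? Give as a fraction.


Rate = k/n = 1/1211

1/1211


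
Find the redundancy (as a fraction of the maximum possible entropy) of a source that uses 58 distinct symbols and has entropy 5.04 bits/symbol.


H_max = log2(K) = log2(58) = 5.858 bits/symbol. Redundancy = 1 - H/H_max = 1 - 5.04/5.858 = 1 - 0.8604 = 0.1396

0.1396


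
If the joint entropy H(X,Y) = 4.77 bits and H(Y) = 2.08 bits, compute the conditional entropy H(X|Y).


H(X|Y) = H(X,Y) - H(Y) = 4.77 - 2.08 = 2.69

2.69 bits


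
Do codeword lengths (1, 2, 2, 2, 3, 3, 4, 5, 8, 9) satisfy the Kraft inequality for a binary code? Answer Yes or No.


Kraft sum = sum(2^(-l_i)) = 1.5996, need <= 1. Result: violated (a binary prefix-free code with these lengths cannot exist)

No


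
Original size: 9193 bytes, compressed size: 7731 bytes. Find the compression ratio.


Ratio = original / compressed = 9193 / 7731 = 1.1891

1.1891


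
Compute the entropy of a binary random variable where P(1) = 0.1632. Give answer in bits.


H = -p*log2(p) - (1-p)*log2(1-p). -0.1632*log2(0.1632) = 0.426815; -0.8368*log2(0.8368) = 0.215095. H = 0.426815 + 0.215095 = 0.6419

0.6419 bits


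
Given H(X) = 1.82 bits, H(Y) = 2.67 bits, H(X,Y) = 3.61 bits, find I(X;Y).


I(X;Y) = H(X) + H(Y) - H(X,Y) = 1.82 + 2.67 - 3.61 = 0.88

0.88 bits


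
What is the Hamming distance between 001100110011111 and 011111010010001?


Count differing positions: . ^ . . ^ ^ ^ . . . . ^ ^ ^ . = 7 differences

7


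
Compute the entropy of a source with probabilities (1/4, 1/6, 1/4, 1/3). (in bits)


H = -sum(p_i * log2(p_i)). Terms: -(1/4)*log2(1/4) = 0.500000; -(1/6)*log2(1/6) = 0.430827; -(1/4)*log2(1/4) = 0.500000; -(1/3)*log2(1/3) = 0.528321. H = 0.500000 + 0.430827 + 0.500000 + 0.528321 = 1.9591

1.9591 bits


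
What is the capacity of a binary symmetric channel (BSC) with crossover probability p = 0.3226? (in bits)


H(p) = -p*log2(p) - (1-p)*log2(1-p) = -0.3226*log2(0.3226) - 0.6774*log2(0.6774) = 0.526542 + 0.380645 = 0.9072. C = 1 - H(p) = 1 - 0.9072 = 0.0928

0.0928 bits


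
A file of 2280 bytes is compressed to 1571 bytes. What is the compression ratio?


Ratio = original / compressed = 2280 / 1571 = 1.4513

1.4513


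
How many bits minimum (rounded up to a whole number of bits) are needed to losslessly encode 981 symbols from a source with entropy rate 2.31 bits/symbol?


Minimum bits >= n * H = 981 * 2.31 = 2266.11, rounded up to a whole number of bits = 2267

2267 bits


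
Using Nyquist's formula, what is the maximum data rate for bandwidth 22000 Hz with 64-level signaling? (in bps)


Rate = 2 * B * log2(M) = 2 * 22000 * 6.0 = 264000.0

264000.0 bps


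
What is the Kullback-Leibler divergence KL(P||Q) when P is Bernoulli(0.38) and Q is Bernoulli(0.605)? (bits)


KL = p*log2(p/q) + (1-p)*log2((1-p)/(1-q)) = 0.38*log2(0.38/0.605) + 0.62*log2(0.62/0.395) = 0.1483

0.1483 bits


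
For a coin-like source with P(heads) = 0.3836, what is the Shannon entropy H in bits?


H = -p*log2(p) - (1-p)*log2(1-p). -0.3836*log2(0.3836) = 0.530260; -0.6164*log2(0.6164) = 0.430285. H = 0.530260 + 0.430285 = 0.9605

0.9605 bits


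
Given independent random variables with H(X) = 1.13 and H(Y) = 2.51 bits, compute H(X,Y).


For independent variables, H(X,Y) = H(X) + H(Y) = 1.13 + 2.51 = 3.64

3.64 bits


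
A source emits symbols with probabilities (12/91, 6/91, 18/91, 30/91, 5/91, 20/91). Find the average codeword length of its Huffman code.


Huffman construction (repeatedly merge the two least-probable nodes; each merge adds 1 bit to every symbol beneath it): 5/91 + 6/91 = 11/91; 11/91 + 12/91 = 23/91; 18/91 + 20/91 = 38/91; 23/91 + 30/91 = 53/91; 38/91 + 53/91 = 1. Resulting codeword lengths (in the order the probabilities were given): (3, 4, 2, 2, 4, 2). L_avg = sum(p_i * l_i) = 12/91*3 + 6/91*4 + 18/91*2 + 30/91*2 + 5/91*4 + 20/91*2 = 216/91 = 2.3736

2.3736 bits


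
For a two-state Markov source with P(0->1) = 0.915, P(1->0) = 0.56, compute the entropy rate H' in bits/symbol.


Stationary distribution: pi_0 = p10/(p01+p10) = 0.3797, pi_1 = 0.6203. Entropy rate H' = pi_0*H(p01) + pi_1*H(p10) = 0.3797*0.4196 + 0.6203*0.9896 = 0.7732

0.7732 bits/symbol


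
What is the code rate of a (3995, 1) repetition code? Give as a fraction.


Rate = k/n = 1/3995

1/3995


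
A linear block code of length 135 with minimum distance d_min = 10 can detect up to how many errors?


Detection capability = d_min - 1 = 10 - 1 = 9

9 errors


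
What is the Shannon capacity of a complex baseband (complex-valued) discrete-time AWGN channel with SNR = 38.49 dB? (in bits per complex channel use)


SNR_linear = 10^(38.49/10) = 7063.1755; C = log2(1 + SNR_linear) = log2(1 + 7063.1755) = 12.7863

12.7863 bits/channel use


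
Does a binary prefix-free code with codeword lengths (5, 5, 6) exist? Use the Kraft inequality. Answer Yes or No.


Kraft sum = sum(2^(-l_i)) = 0.0781, need <= 1. Result: satisfied (a binary prefix-free code with these lengths exists)

Yes


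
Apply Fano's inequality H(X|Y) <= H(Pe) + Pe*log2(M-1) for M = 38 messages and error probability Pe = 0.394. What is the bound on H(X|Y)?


H(Pe) = -Pe*log2(Pe) - (1-Pe)*log2(1-Pe) = -0.394*log2(0.394) - 0.606*log2(0.606) = 0.529431 + 0.437902 = 0.9673. Pe*log2(M-1) = 0.394*log2(37) = 2.052525. Bound = H(Pe) + Pe*log2(M-1) = 0.529431 + 0.437902 + 2.052525 = 3.0199

3.0199 bits


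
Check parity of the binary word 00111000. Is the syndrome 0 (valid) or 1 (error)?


Syndrome = XOR of all bits = 0 XOR 0 XOR 1 XOR 1 XOR 1 XOR 0 XOR 0 XOR 0 = 1

1


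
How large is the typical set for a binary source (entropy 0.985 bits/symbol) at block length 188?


log2|A_typical| = nH = 188 * 0.985 = 185.18, so |A_typical| ~ 2^185.18 = 5.556e+55

5.556e+55


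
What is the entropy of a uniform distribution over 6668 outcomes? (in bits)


H = log2(n) = log2(6668) = 12.703

12.703 bits


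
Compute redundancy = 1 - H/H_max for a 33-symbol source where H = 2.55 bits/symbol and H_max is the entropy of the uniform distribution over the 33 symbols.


H_max = log2(K) = log2(33) = 5.0444 bits/symbol. Redundancy = 1 - H/H_max = 1 - 2.55/5.0444 = 1 - 0.5055 = 0.4945

0.4945


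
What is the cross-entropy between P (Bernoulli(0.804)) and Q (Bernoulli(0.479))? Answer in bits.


H(P,Q) = -p*log2(q) - (1-p)*log2(1-q). -0.804*log2(0.479) = 0.853770; -0.196*log2(0.521) = 0.184366. H(P,Q) = 0.853770 + 0.184366 = 1.0381

1.0381 bits


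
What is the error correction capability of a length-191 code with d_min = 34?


Correction capability = floor((d-1)/2) = floor((34-1)/2) = 16

16 errors


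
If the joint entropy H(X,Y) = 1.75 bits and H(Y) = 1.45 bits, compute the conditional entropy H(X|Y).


H(X|Y) = H(X,Y) - H(Y) = 1.75 - 1.45 = 0.3

0.3 bits


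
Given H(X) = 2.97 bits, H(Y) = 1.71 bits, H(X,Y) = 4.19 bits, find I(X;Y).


I(X;Y) = H(X) + H(Y) - H(X,Y) = 2.97 + 1.71 - 4.19 = 0.49

0.49 bits


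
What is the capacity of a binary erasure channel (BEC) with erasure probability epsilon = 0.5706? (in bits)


C = 1 - epsilon = 1 - 0.5706 = 0.4294

0.4294 bits


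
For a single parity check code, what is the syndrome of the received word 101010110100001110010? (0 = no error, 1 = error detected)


Syndrome = XOR of all bits = 1 XOR 0 XOR 1 XOR 0 XOR 1 XOR 0 XOR 1 XOR 1 XOR 0 XOR 1 XOR 0 XOR 0 XOR 0 XOR 0 XOR 1 XOR 1 XOR 1 XOR 0 XOR 0 XOR 1 XOR 0 = 0

0


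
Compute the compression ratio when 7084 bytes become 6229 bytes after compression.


Ratio = original / compressed = 7084 / 6229 = 1.1373

1.1373


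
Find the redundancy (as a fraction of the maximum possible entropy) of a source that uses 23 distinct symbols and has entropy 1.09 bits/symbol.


H_max = log2(K) = log2(23) = 4.5236 bits/symbol. Redundancy = 1 - H/H_max = 1 - 1.09/4.5236 = 1 - 0.241 = 0.759

0.759


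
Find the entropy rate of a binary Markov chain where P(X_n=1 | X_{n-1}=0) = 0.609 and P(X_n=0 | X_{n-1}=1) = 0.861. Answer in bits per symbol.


Stationary distribution: pi_0 = p10/(p01+p10) = 0.5857, pi_1 = 0.4143. Entropy rate H' = pi_0*H(p01) + pi_1*H(p10) = 0.5857*0.9654 + 0.4143*0.5816 = 0.8064

0.8064 bits/symbol


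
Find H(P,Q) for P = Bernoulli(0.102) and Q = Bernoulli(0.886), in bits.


H(P,Q) = -p*log2(q) - (1-p)*log2(1-q). -0.102*log2(0.886) = 0.017811; -0.898*log2(0.114) = 2.813339. H(P,Q) = 0.017811 + 2.813339 = 2.8312

2.8312 bits


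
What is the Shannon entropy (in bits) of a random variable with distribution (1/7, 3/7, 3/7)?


H = -sum(p_i * log2(p_i)). Terms: -(1/7)*log2(1/7) = 0.401051; -(3/7)*log2(3/7) = 0.523882; -(3/7)*log2(3/7) = 0.523882. H = 0.401051 + 0.523882 + 0.523882 = 1.4488

1.4488 bits


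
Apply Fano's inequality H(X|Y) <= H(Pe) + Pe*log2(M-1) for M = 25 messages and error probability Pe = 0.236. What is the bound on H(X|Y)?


H(Pe) = -Pe*log2(Pe) - (1-Pe)*log2(1-Pe) = -0.236*log2(0.236) - 0.764*log2(0.764) = 0.491621 + 0.296704 = 0.7883. Pe*log2(M-1) = 0.236*log2(24) = 1.082051. Bound = H(Pe) + Pe*log2(M-1) = 0.491621 + 0.296704 + 1.082051 = 1.8704

1.8704 bits


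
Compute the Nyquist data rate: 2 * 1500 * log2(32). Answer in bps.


Rate = 2 * B * log2(M) = 2 * 1500 * 5.0 = 15000.0

15000.0 bps


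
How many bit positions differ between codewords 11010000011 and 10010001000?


Count differing positions: . ^ . . . . . ^ . ^ ^ = 4 differences

4


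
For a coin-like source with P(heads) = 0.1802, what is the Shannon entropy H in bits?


H = -p*log2(p) - (1-p)*log2(1-p). -0.1802*log2(0.1802) = 0.445514; -0.8198*log2(0.8198) = 0.235001. H = 0.445514 + 0.235001 = 0.6805

0.6805 bits


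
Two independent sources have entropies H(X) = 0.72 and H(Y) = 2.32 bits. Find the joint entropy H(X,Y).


For independent variables, H(X,Y) = H(X) + H(Y) = 0.72 + 2.32 = 3.04

3.04 bits


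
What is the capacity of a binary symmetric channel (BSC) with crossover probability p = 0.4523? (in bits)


H(p) = -p*log2(p) - (1-p)*log2(1-p) = -0.4523*log2(0.4523) - 0.5477*log2(0.5477) = 0.517724 + 0.475701 = 0.9934. C = 1 - H(p) = 1 - 0.9934 = 0.0066

0.0066 bits


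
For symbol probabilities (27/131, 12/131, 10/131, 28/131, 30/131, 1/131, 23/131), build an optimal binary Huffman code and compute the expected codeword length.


Huffman construction (repeatedly merge the two least-probable nodes; each merge adds 1 bit to every symbol beneath it): 1/131 + 10/131 = 11/131; 11/131 + 12/131 = 23/131; 23/131 + 23/131 = 46/131; 27/131 + 28/131 = 55/131; 30/131 + 46/131 = 76/131; 55/131 + 76/131 = 1. Resulting codeword lengths (in the order the probabilities were given): (2, 4, 5, 2, 2, 5, 3). L_avg = sum(p_i * l_i) = 27/131*2 + 12/131*4 + 10/131*5 + 28/131*2 + 30/131*2 + 1/131*5 + 23/131*3 = 342/131 = 2.6107

2.6107 bits


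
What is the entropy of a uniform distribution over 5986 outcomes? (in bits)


H = log2(n) = log2(5986) = 12.5474

12.5474 bits


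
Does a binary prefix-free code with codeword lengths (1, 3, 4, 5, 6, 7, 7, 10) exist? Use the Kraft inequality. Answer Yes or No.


Kraft sum = sum(2^(-l_i)) = 0.751, need <= 1. Result: satisfied (a binary prefix-free code with these lengths exists)

Yes


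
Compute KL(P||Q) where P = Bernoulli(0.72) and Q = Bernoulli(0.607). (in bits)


KL = p*log2(p/q) + (1-p)*log2((1-p)/(1-q)) = 0.72*log2(0.72/0.607) + 0.28*log2(0.28/0.393) = 0.0404

0.0404 bits


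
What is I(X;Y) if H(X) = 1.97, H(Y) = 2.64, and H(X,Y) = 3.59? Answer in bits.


I(X;Y) = H(X) + H(Y) - H(X,Y) = 1.97 + 2.64 - 3.59 = 1.02

1.02 bits


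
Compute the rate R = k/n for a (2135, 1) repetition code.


Rate = k/n = 1/2135

1/2135


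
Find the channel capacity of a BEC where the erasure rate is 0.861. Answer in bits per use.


C = 1 - epsilon = 1 - 0.861 = 0.139

0.139 bits


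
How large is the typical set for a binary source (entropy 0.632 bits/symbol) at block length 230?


log2|A_typical| = nH = 230 * 0.632 = 145.36, so |A_typical| ~ 2^145.36 = 5.724e+43

5.724e+43


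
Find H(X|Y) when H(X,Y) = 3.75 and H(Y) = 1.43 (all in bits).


H(X|Y) = H(X,Y) - H(Y) = 3.75 - 1.43 = 2.32

2.32 bits


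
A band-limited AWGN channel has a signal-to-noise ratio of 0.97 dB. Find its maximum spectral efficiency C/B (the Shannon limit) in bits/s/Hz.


SNR_linear = 10^(0.97/10) = 1.2503; C/B = log2(1 + SNR_linear) = log2(1 + 1.2503) = 1.1701

1.1701 bits/s/Hz


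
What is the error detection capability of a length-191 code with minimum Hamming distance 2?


Detection capability = d_min - 1 = 2 - 1 = 1

1 errors


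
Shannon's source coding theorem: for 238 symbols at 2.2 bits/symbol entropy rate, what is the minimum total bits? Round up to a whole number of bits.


Minimum bits >= n * H = 238 * 2.2 = 523.6, rounded up to a whole number of bits = 524

524 bits


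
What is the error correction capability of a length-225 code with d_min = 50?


Correction capability = floor((d-1)/2) = floor((50-1)/2) = 24

24 errors


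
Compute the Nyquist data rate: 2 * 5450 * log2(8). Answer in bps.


Rate = 2 * B * log2(M) = 2 * 5450 * 3.0 = 32700.0

32700.0 bps


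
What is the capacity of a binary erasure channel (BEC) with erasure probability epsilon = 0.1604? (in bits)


C = 1 - epsilon = 1 - 0.1604 = 0.8396

0.8396 bits


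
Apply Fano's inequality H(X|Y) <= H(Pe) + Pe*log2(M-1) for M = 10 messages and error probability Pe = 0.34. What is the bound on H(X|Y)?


H(Pe) = -Pe*log2(Pe) - (1-Pe)*log2(1-Pe) = -0.34*log2(0.34) - 0.66*log2(0.66) = 0.529174 + 0.395645 = 0.9248. Pe*log2(M-1) = 0.34*log2(9) = 1.077775. Bound = H(Pe) + Pe*log2(M-1) = 0.529174 + 0.395645 + 1.077775 = 2.0026

2.0026 bits


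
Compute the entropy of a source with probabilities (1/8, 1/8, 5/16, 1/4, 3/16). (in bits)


H = -sum(p_i * log2(p_i)). Terms: -(1/8)*log2(1/8) = 0.375000; -(1/8)*log2(1/8) = 0.375000; -(5/16)*log2(5/16) = 0.524397; -(1/4)*log2(1/4) = 0.500000; -(3/16)*log2(3/16) = 0.452820. H = 0.375000 + 0.375000 + 0.524397 + 0.500000 + 0.452820 = 2.2272

2.2272 bits


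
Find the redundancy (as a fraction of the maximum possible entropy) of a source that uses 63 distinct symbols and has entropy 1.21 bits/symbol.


H_max = log2(K) = log2(63) = 5.9773 bits/symbol. Redundancy = 1 - H/H_max = 1 - 1.21/5.9773 = 1 - 0.2024 = 0.7976

0.7976


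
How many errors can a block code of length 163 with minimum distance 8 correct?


Correction capability = floor((d-1)/2) = floor((8-1)/2) = 3

3 errors


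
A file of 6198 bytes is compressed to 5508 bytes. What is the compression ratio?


Ratio = original / compressed = 6198 / 5508 = 1.1253

1.1253


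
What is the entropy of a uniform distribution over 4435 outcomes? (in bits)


H = log2(n) = log2(4435) = 12.1147

12.1147 bits


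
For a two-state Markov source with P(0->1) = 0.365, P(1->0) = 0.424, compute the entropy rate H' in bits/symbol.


Stationary distribution: pi_0 = p10/(p01+p10) = 0.5374, pi_1 = 0.4626. Entropy rate H' = pi_0*H(p01) + pi_1*H(p10) = 0.5374*0.9468 + 0.4626*0.9833 = 0.9636

0.9636 bits/symbol


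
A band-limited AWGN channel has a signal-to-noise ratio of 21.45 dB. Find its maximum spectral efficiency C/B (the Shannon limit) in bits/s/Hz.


SNR_linear = 10^(21.45/10) = 139.6368; C/B = log2(1 + SNR_linear) = log2(1 + 139.6368) = 7.1358

7.1358 bits/s/Hz


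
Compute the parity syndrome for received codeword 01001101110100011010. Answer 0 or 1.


Syndrome = XOR of all bits = 0 XOR 1 XOR 0 XOR 0 XOR 1 XOR 1 XOR 0 XOR 1 XOR 1 XOR 1 XOR 0 XOR 1 XOR 0 XOR 0 XOR 0 XOR 1 XOR 1 XOR 0 XOR 1 XOR 0 = 0

0


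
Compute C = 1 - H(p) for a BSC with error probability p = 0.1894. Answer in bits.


H(p) = -p*log2(p) - (1-p)*log2(1-p) = -0.1894*log2(0.1894) - 0.8106*log2(0.8106) = 0.454653 + 0.245561 = 0.7002. C = 1 - H(p) = 1 - 0.7002 = 0.2998

0.2998 bits


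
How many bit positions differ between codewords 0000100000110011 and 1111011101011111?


Count differing positions: ^ ^ ^ ^ ^ ^ ^ ^ . ^ ^ . ^ ^ . . = 12 differences

12


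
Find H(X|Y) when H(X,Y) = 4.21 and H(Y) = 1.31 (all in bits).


H(X|Y) = H(X,Y) - H(Y) = 4.21 - 1.31 = 2.9

2.9 bits


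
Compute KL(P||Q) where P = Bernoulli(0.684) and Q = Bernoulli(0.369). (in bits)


KL = p*log2(p/q) + (1-p)*log2((1-p)/(1-q)) = 0.684*log2(0.684/0.369) + 0.316*log2(0.316/0.631) = 0.2937

0.2937 bits


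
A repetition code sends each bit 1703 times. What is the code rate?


Rate = k/n = 1/1703

1/1703


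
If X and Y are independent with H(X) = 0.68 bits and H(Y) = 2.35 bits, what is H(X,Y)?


For independent variables, H(X,Y) = H(X) + H(Y) = 0.68 + 2.35 = 3.03

3.03 bits


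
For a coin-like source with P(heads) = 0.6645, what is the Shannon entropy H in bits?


H = -p*log2(p) - (1-p)*log2(1-p). -0.6645*log2(0.6645) = 0.391828; -0.3355*log2(0.3355) = 0.528619. H = 0.391828 + 0.528619 = 0.9204

0.9204 bits


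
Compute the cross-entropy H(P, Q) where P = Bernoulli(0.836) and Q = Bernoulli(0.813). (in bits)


H(P,Q) = -p*log2(q) - (1-p)*log2(1-q). -0.836*log2(0.813) = 0.249690; -0.164*log2(0.187) = 0.396698. H(P,Q) = 0.249690 + 0.396698 = 0.6464

0.6464 bits


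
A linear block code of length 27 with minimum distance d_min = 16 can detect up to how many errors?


Detection capability = d_min - 1 = 16 - 1 = 15

15 errors


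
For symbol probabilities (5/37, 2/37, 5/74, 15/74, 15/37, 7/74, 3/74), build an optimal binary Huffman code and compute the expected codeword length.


Huffman construction (repeatedly merge the two least-probable nodes; each merge adds 1 bit to every symbol beneath it): 3/74 + 2/37 = 7/74; 5/74 + 7/74 = 6/37; 7/74 + 5/37 = 17/74; 6/37 + 15/74 = 27/74; 17/74 + 27/74 = 22/37; 15/37 + 22/37 = 1. Resulting codeword lengths (in the order the probabilities were given): (3, 4, 4, 3, 1, 4, 4). L_avg = sum(p_i * l_i) = 5/37*3 + 2/37*4 + 5/74*4 + 15/74*3 + 15/37*1 + 7/74*4 + 3/74*4 = 181/74 = 2.4459

2.4459 bits


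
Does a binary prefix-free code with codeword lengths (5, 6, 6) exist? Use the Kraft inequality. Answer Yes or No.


Kraft sum = sum(2^(-l_i)) = 0.0625, need <= 1. Result: satisfied (a binary prefix-free code with these lengths exists)

Yes


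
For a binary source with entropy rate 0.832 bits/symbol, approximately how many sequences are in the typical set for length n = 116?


log2|A_typical| = nH = 116 * 0.832 = 96.512, so |A_typical| ~ 2^96.512 = 1.130e+29

1.130e+29


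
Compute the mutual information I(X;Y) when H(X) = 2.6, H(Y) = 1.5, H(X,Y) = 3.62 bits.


I(X;Y) = H(X) + H(Y) - H(X,Y) = 2.6 + 1.5 - 3.62 = 0.48

0.48 bits


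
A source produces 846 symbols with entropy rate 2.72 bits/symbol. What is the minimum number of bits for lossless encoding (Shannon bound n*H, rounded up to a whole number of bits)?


Minimum bits >= n * H = 846 * 2.72 = 2301.12, rounded up to a whole number of bits = 2302

2302 bits


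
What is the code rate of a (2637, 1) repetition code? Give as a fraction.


Rate = k/n = 1/2637

1/2637


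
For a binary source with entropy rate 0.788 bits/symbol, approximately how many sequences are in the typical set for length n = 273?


log2|A_typical| = nH = 273 * 0.788 = 215.124, so |A_typical| ~ 2^215.124 = 5.738e+64

5.738e+64


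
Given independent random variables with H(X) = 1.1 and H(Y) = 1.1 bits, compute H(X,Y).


For independent variables, H(X,Y) = H(X) + H(Y) = 1.1 + 1.1 = 2.2

2.2 bits


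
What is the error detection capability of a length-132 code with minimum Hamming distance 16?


Detection capability = d_min - 1 = 16 - 1 = 15

15 errors


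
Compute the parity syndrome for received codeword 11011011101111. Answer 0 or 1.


Syndrome = XOR of all bits = 1 XOR 1 XOR 0 XOR 1 XOR 1 XOR 0 XOR 1 XOR 1 XOR 1 XOR 0 XOR 1 XOR 1 XOR 1 XOR 1 = 1

1


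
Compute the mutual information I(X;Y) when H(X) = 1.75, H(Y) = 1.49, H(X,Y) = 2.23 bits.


I(X;Y) = H(X) + H(Y) - H(X,Y) = 1.75 + 1.49 - 2.23 = 1.01

1.01 bits


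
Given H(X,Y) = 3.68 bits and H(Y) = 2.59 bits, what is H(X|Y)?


H(X|Y) = H(X,Y) - H(Y) = 3.68 - 2.59 = 1.09

1.09 bits


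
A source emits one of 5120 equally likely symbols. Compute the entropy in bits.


H = log2(n) = log2(5120) = 12.3219

12.3219 bits


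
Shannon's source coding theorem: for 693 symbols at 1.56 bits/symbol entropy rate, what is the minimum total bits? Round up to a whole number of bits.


Minimum bits >= n * H = 693 * 1.56 = 1081.08, rounded up to a whole number of bits = 1082

1082 bits


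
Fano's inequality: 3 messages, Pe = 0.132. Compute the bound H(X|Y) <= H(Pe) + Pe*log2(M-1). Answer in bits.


H(Pe) = -Pe*log2(Pe) - (1-Pe)*log2(1-Pe) = -0.132*log2(0.132) - 0.868*log2(0.868) = 0.385624 + 0.177274 = 0.5629. Pe*log2(M-1) = 0.132*log2(2) = 0.132000. Bound = H(Pe) + Pe*log2(M-1) = 0.385624 + 0.177274 + 0.132000 = 0.6949

0.6949 bits


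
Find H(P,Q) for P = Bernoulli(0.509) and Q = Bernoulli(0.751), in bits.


H(P,Q) = -p*log2(q) - (1-p)*log2(1-q). -0.509*log2(0.751) = 0.210276; -0.491*log2(0.249) = 0.984839. H(P,Q) = 0.210276 + 0.984839 = 1.1951

1.1951 bits


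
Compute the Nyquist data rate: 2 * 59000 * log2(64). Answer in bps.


Rate = 2 * B * log2(M) = 2 * 59000 * 6.0 = 708000.0

708000.0 bps


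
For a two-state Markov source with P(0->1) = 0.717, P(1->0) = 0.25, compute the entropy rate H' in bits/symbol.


Stationary distribution: pi_0 = p10/(p01+p10) = 0.2585, pi_1 = 0.7415. Entropy rate H' = pi_0*H(p01) + pi_1*H(p10) = 0.2585*0.8595 + 0.7415*0.8113 = 0.8237

0.8237 bits/symbol


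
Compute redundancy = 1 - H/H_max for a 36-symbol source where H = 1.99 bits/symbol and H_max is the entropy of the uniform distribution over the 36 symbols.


H_max = log2(K) = log2(36) = 5.1699 bits/symbol. Redundancy = 1 - H/H_max = 1 - 1.99/5.1699 = 1 - 0.3849 = 0.6151

0.6151


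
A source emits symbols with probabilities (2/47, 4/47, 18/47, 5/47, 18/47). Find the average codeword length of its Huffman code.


Huffman construction (repeatedly merge the two least-probable nodes; each merge adds 1 bit to every symbol beneath it): 2/47 + 4/47 = 6/47; 5/47 + 6/47 = 11/47; 11/47 + 18/47 = 29/47; 18/47 + 29/47 = 1. Resulting codeword lengths (in the order the probabilities were given): (4, 4, 2, 3, 1). L_avg = sum(p_i * l_i) = 2/47*4 + 4/47*4 + 18/47*2 + 5/47*3 + 18/47*1 = 93/47 = 1.9787

1.9787 bits


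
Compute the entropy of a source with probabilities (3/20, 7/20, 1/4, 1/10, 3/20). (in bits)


H = -sum(p_i * log2(p_i)). Terms: -(3/20)*log2(3/20) = 0.410545; -(7/20)*log2(7/20) = 0.530101; -(1/4)*log2(1/4) = 0.500000; -(1/10)*log2(1/10) = 0.332193; -(3/20)*log2(3/20) = 0.410545. H = 0.410545 + 0.530101 + 0.500000 + 0.332193 + 0.410545 = 2.1834

2.1834 bits


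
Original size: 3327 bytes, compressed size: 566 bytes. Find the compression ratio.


Ratio = original / compressed = 3327 / 566 = 5.8781

5.8781


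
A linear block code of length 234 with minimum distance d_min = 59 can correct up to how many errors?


Correction capability = floor((d-1)/2) = floor((59-1)/2) = 29

29 errors


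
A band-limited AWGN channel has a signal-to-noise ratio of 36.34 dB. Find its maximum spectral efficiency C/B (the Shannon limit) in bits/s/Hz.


SNR_linear = 10^(36.34/10) = 4305.2661; C/B = log2(1 + SNR_linear) = log2(1 + 4305.2661) = 12.0722

12.0722 bits/s/Hz


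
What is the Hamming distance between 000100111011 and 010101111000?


Count differing positions: . ^ . . . ^ . . . . ^ ^ = 4 differences

4


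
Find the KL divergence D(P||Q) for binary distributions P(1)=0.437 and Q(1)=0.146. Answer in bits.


KL = p*log2(p/q) + (1-p)*log2((1-p)/(1-q)) = 0.437*log2(0.437/0.146) + 0.563*log2(0.563/0.854) = 0.3528

0.3528 bits


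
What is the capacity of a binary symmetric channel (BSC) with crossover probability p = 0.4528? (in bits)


H(p) = -p*log2(p) - (1-p)*log2(1-p) = -0.4528*log2(0.4528) - 0.5472*log2(0.5472) = 0.517575 + 0.475987 = 0.9936. C = 1 - H(p) = 1 - 0.9936 = 0.0064

0.0064 bits


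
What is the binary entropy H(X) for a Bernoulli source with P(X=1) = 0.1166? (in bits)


H = -p*log2(p) - (1-p)*log2(1-p). -0.1166*log2(0.1166) = 0.361502; -0.8834*log2(0.8834) = 0.158006. H = 0.361502 + 0.158006 = 0.5195

0.5195 bits


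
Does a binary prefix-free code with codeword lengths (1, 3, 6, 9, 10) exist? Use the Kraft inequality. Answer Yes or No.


Kraft sum = sum(2^(-l_i)) = 0.6436, need <= 1. Result: satisfied (a binary prefix-free code with these lengths exists)

Yes


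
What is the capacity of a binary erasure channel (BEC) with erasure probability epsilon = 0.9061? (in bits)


C = 1 - epsilon = 1 - 0.9061 = 0.0939

0.0939 bits


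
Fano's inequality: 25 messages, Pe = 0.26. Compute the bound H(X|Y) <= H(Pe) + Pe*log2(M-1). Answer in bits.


H(Pe) = -Pe*log2(Pe) - (1-Pe)*log2(1-Pe) = -0.26*log2(0.26) - 0.74*log2(0.74) = 0.505288 + 0.321458 = 0.8267. Pe*log2(M-1) = 0.26*log2(24) = 1.192090. Bound = H(Pe) + Pe*log2(M-1) = 0.505288 + 0.321458 + 1.192090 = 2.0188

2.0188 bits


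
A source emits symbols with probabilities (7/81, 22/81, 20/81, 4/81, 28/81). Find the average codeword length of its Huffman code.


Huffman construction (repeatedly merge the two least-probable nodes; each merge adds 1 bit to every symbol beneath it): 4/81 + 7/81 = 11/81; 11/81 + 20/81 = 31/81; 22/81 + 28/81 = 50/81; 31/81 + 50/81 = 1. Resulting codeword lengths (in the order the probabilities were given): (3, 2, 2, 3, 2). L_avg = sum(p_i * l_i) = 7/81*3 + 22/81*2 + 20/81*2 + 4/81*3 + 28/81*2 = 173/81 = 2.1358

2.1358 bits


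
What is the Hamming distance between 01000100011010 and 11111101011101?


Count differing positions: ^ . ^ ^ ^ . . ^ . . . ^ ^ ^ = 8 differences

8


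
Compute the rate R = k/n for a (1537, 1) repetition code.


Rate = k/n = 1/1537

1/1537


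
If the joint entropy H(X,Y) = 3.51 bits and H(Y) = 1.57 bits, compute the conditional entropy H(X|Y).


H(X|Y) = H(X,Y) - H(Y) = 3.51 - 1.57 = 1.94

1.94 bits


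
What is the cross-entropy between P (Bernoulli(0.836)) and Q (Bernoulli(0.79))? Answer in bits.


H(P,Q) = -p*log2(q) - (1-p)*log2(1-q). -0.836*log2(0.79) = 0.284303; -0.164*log2(0.21) = 0.369252. H(P,Q) = 0.284303 + 0.369252 = 0.6536

0.6536 bits


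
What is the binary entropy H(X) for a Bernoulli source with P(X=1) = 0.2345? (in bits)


H = -p*log2(p) - (1-p)*log2(1-p). -0.2345*log2(0.2345) = 0.490654; -0.7655*log2(0.7655) = 0.295120. H = 0.490654 + 0.295120 = 0.7858

0.7858 bits


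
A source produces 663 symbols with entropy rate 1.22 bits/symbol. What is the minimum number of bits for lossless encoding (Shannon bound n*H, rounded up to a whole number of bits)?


Minimum bits >= n * H = 663 * 1.22 = 808.86, rounded up to a whole number of bits = 809

809 bits


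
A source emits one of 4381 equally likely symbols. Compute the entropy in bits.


H = log2(n) = log2(4381) = 12.097

12.097 bits


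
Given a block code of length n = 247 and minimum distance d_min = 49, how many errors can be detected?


Detection capability = d_min - 1 = 49 - 1 = 48

48 errors


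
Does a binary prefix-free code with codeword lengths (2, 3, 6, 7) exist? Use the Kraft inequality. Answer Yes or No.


Kraft sum = sum(2^(-l_i)) = 0.3984, need <= 1. Result: satisfied (a binary prefix-free code with these lengths exists)

Yes


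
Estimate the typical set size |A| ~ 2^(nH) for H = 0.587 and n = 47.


log2|A_typical| = nH = 47 * 0.587 = 27.589, so |A_typical| ~ 2^27.589 = 2.019e+08

2.019e+08


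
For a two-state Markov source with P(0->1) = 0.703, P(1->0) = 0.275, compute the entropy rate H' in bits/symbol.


Stationary distribution: pi_0 = p10/(p01+p10) = 0.2812, pi_1 = 0.7188. Entropy rate H' = pi_0*H(p01) + pi_1*H(p10) = 0.2812*0.8776 + 0.7188*0.8485 = 0.8567

0.8567 bits/symbol


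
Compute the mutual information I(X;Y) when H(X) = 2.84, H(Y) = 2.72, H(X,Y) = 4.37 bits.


I(X;Y) = H(X) + H(Y) - H(X,Y) = 2.84 + 2.72 - 4.37 = 1.19

1.19 bits


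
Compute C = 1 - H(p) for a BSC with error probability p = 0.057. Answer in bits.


H(p) = -p*log2(p) - (1-p)*log2(1-p) = -0.057*log2(0.057) - 0.943*log2(0.943) = 0.235575 + 0.079844 = 0.3154. C = 1 - H(p) = 1 - 0.3154 = 0.6846

0.6846 bits


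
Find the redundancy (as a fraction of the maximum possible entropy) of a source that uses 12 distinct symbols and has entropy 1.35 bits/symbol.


H_max = log2(K) = log2(12) = 3.585 bits/symbol. Redundancy = 1 - H/H_max = 1 - 1.35/3.585 = 1 - 0.3766 = 0.6234

0.6234


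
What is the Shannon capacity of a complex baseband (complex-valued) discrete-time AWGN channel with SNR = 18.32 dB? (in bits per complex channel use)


SNR_linear = 10^(18.32/10) = 67.9204; C = log2(1 + SNR_linear) = log2(1 + 67.9204) = 6.1069

6.1069 bits/channel use


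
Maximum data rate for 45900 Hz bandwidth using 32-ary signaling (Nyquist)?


Rate = 2 * B * log2(M) = 2 * 45900 * 5.0 = 459000.0

459000.0 bps


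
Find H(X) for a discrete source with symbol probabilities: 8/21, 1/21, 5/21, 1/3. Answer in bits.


H = -sum(p_i * log2(p_i)). Terms: -(8/21)*log2(8/21) = 0.530407; -(1/21)*log2(1/21) = 0.209158; -(5/21)*log2(5/21) = 0.492950; -(1/3)*log2(1/3) = 0.528321. H = 0.530407 + 0.209158 + 0.492950 + 0.528321 = 1.7608

1.7608 bits


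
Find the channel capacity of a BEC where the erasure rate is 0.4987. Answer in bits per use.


C = 1 - epsilon = 1 - 0.4987 = 0.5013

0.5013 bits


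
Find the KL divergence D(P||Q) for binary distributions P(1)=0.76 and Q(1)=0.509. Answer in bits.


KL = p*log2(p/q) + (1-p)*log2((1-p)/(1-q)) = 0.76*log2(0.76/0.509) + 0.24*log2(0.24/0.491) = 0.1917

0.1917 bits


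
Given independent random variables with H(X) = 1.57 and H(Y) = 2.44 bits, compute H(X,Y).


For independent variables, H(X,Y) = H(X) + H(Y) = 1.57 + 2.44 = 4.01

4.01 bits


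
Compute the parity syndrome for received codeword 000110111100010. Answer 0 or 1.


Syndrome = XOR of all bits = 0 XOR 0 XOR 0 XOR 1 XOR 1 XOR 0 XOR 1 XOR 1 XOR 1 XOR 1 XOR 0 XOR 0 XOR 0 XOR 1 XOR 0 = 1

1


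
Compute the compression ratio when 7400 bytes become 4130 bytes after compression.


Ratio = original / compressed = 7400 / 4130 = 1.7918

1.7918


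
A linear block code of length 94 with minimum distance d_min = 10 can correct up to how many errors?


Correction capability = floor((d-1)/2) = floor((10-1)/2) = 4

4 errors


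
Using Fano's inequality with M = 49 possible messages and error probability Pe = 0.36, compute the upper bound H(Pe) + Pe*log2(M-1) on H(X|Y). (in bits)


H(Pe) = -Pe*log2(Pe) - (1-Pe)*log2(1-Pe) = -0.36*log2(0.36) - 0.64*log2(0.64) = 0.530615 + 0.412068 = 0.9427. Pe*log2(M-1) = 0.36*log2(48) = 2.010587. Bound = H(Pe) + Pe*log2(M-1) = 0.530615 + 0.412068 + 2.010587 = 2.9533

2.9533 bits


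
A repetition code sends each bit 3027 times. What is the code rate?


Rate = k/n = 1/3027

1/3027


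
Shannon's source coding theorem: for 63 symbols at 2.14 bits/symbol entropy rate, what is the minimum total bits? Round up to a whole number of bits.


Minimum bits >= n * H = 63 * 2.14 = 134.82, rounded up to a whole number of bits = 135

135 bits


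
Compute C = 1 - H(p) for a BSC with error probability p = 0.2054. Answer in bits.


H(p) = -p*log2(p) - (1-p)*log2(1-p) = -0.2054*log2(0.2054) - 0.7946*log2(0.7946) = 0.469029 + 0.263568 = 0.7326. C = 1 - H(p) = 1 - 0.7326 = 0.2674

0.2674 bits


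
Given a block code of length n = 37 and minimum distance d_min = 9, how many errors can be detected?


Detection capability = d_min - 1 = 9 - 1 = 8

8 errors


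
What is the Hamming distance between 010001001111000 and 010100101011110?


Count differing positions: . . . ^ . ^ ^ . . ^ . . ^ ^ . = 6 differences

6


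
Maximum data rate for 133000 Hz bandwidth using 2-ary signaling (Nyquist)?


Rate = 2 * B * log2(M) = 2 * 133000 * 1.0 = 266000.0

266000.0 bps


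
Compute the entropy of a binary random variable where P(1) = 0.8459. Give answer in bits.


H = -p*log2(p) - (1-p)*log2(1-p). -0.8459*log2(0.8459) = 0.204235; -0.1541*log2(0.1541) = 0.415771. H = 0.204235 + 0.415771 = 0.62

0.62 bits


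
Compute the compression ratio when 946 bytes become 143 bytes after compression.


Ratio = original / compressed = 946 / 143 = 6.6154

6.6154


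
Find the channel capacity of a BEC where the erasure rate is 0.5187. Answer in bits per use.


C = 1 - epsilon = 1 - 0.5187 = 0.4813

0.4813 bits


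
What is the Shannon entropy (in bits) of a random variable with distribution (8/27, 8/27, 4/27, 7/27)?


H = -sum(p_i * log2(p_i)). Terms: -(8/27)*log2(8/27) = 0.519967; -(8/27)*log2(8/27) = 0.519967; -(4/27)*log2(4/27) = 0.408131; -(7/27)*log2(7/27) = 0.504916. H = 0.519967 + 0.519967 + 0.408131 + 0.504916 = 1.953

1.953 bits


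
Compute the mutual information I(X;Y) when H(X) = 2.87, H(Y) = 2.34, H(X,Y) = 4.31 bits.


I(X;Y) = H(X) + H(Y) - H(X,Y) = 2.87 + 2.34 - 4.31 = 0.9

0.9 bits
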